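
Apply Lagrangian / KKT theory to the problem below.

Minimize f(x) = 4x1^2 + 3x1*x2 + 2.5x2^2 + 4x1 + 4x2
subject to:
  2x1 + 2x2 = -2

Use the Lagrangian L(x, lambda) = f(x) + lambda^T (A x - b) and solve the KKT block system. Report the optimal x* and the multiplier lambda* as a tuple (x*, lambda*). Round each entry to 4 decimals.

Form the Lagrangian:
  L(x, lambda) = (1/2) x^T Q x + c^T x + lambda^T (A x - b)
Stationarity (grad_x L = 0): Q x + c + A^T lambda = 0.
Primal feasibility: A x = b.

This gives the KKT block system:
  [ Q   A^T ] [ x     ]   [-c ]
  [ A    0  ] [ lambda ] = [ b ]

Solving the linear system:
  x*      = (-0.2857, -0.7143)
  lambda* = (0.2143)
  f(x*)   = -1.7857

x* = (-0.2857, -0.7143), lambda* = (0.2143)


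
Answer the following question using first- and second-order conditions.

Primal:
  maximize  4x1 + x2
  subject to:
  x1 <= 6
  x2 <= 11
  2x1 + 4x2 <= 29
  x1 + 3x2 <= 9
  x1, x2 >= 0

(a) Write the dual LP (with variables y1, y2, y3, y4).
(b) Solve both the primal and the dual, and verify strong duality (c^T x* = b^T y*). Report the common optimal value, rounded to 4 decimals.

The standard primal-dual pair for 'max c^T x s.t. A x <= b, x >= 0' is:
  Dual:  min b^T y  s.t.  A^T y >= c,  y >= 0.

So the dual LP is:
  minimize  6y1 + 11y2 + 29y3 + 9y4
  subject to:
    y1 + 2y3 + y4 >= 4
    y2 + 4y3 + 3y4 >= 1
    y1, y2, y3, y4 >= 0

Solving the primal: x* = (6, 1).
  primal value c^T x* = 25.
Solving the dual: y* = (3.6667, 0, 0, 0.3333).
  dual value b^T y* = 25.
Strong duality: c^T x* = b^T y*. Confirmed.

25


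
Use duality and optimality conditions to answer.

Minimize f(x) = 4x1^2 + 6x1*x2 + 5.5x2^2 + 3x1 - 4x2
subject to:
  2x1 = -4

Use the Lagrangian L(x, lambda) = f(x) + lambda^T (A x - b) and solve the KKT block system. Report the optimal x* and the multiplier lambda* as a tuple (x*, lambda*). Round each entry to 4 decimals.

Form the Lagrangian:
  L(x, lambda) = (1/2) x^T Q x + c^T x + lambda^T (A x - b)
Stationarity (grad_x L = 0): Q x + c + A^T lambda = 0.
Primal feasibility: A x = b.

This gives the KKT block system:
  [ Q   A^T ] [ x     ]   [-c ]
  [ A    0  ] [ lambda ] = [ b ]

Solving the linear system:
  x*      = (-2, 1.4545)
  lambda* = (2.1364)
  f(x*)   = -1.6364

x* = (-2, 1.4545), lambda* = (2.1364)


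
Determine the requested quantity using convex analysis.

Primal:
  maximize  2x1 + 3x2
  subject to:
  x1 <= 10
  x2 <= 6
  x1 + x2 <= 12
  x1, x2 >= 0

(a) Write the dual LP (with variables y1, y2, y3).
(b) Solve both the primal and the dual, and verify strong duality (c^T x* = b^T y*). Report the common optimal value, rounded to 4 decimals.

The standard primal-dual pair for 'max c^T x s.t. A x <= b, x >= 0' is:
  Dual:  min b^T y  s.t.  A^T y >= c,  y >= 0.

So the dual LP is:
  minimize  10y1 + 6y2 + 12y3
  subject to:
    y1 + y3 >= 2
    y2 + y3 >= 3
    y1, y2, y3 >= 0

Solving the primal: x* = (6, 6).
  primal value c^T x* = 30.
Solving the dual: y* = (0, 1, 2).
  dual value b^T y* = 30.
Strong duality: c^T x* = b^T y*. Confirmed.

30


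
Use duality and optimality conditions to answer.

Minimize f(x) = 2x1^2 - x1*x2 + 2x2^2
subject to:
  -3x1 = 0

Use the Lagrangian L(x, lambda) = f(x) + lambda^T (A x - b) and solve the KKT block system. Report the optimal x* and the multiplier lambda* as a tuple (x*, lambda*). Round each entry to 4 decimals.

Form the Lagrangian:
  L(x, lambda) = (1/2) x^T Q x + c^T x + lambda^T (A x - b)
Stationarity (grad_x L = 0): Q x + c + A^T lambda = 0.
Primal feasibility: A x = b.

This gives the KKT block system:
  [ Q   A^T ] [ x     ]   [-c ]
  [ A    0  ] [ lambda ] = [ b ]

Solving the linear system:
  x*      = (0, 0)
  lambda* = (0)
  f(x*)   = 0

x* = (0, 0), lambda* = (0)


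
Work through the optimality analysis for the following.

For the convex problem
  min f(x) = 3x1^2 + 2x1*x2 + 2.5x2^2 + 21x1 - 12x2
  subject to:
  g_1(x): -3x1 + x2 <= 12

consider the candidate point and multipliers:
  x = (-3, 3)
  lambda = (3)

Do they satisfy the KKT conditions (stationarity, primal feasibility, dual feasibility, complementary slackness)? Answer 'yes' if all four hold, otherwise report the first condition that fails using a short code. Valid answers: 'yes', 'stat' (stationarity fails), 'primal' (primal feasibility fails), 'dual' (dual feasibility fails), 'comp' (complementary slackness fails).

Gradient of f: grad f(x) = Q x + c = (9, -3)
Constraint values g_i(x) = a_i^T x - b_i:
  g_1((-3, 3)) = 0
Stationarity residual: grad f(x) + sum_i lambda_i a_i = (0, 0)
  -> stationarity OK
Primal feasibility (all g_i <= 0): OK
Dual feasibility (all lambda_i >= 0): OK
Complementary slackness (lambda_i * g_i(x) = 0 for all i): OK

Verdict: yes, KKT holds.

yes


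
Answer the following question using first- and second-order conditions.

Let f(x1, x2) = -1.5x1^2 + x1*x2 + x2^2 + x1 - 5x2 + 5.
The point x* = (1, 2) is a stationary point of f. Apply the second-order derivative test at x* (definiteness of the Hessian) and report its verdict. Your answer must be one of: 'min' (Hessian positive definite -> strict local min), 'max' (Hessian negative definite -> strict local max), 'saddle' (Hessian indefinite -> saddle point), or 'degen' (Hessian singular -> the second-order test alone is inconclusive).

Compute the Hessian H = grad^2 f:
  H = [[-3, 1], [1, 2]]
Verify stationarity: grad f(x*) = H x* + g = (0, 0).
Eigenvalues of H: -3.1926, 2.1926.
Eigenvalues have mixed signs, so H is indefinite -> x* is a saddle point.

saddle


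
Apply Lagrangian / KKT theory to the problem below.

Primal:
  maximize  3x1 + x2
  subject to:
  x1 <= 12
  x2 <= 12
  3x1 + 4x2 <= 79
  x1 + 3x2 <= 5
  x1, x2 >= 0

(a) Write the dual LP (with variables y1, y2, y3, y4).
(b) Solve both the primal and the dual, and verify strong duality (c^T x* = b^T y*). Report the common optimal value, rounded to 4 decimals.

The standard primal-dual pair for 'max c^T x s.t. A x <= b, x >= 0' is:
  Dual:  min b^T y  s.t.  A^T y >= c,  y >= 0.

So the dual LP is:
  minimize  12y1 + 12y2 + 79y3 + 5y4
  subject to:
    y1 + 3y3 + y4 >= 3
    y2 + 4y3 + 3y4 >= 1
    y1, y2, y3, y4 >= 0

Solving the primal: x* = (5, 0).
  primal value c^T x* = 15.
Solving the dual: y* = (0, 0, 0, 3).
  dual value b^T y* = 15.
Strong duality: c^T x* = b^T y*. Confirmed.

15


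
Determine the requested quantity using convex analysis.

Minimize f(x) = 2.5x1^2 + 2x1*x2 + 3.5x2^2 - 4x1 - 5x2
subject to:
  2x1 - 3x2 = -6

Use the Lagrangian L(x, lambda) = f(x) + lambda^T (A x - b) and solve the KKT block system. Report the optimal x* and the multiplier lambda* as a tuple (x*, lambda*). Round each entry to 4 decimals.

Form the Lagrangian:
  L(x, lambda) = (1/2) x^T Q x + c^T x + lambda^T (A x - b)
Stationarity (grad_x L = 0): Q x + c + A^T lambda = 0.
Primal feasibility: A x = b.

This gives the KKT block system:
  [ Q   A^T ] [ x     ]   [-c ]
  [ A    0  ] [ lambda ] = [ b ]

Solving the linear system:
  x*      = (-0.5567, 1.6289)
  lambda* = (1.7629)
  f(x*)   = 2.3299

x* = (-0.5567, 1.6289), lambda* = (1.7629)


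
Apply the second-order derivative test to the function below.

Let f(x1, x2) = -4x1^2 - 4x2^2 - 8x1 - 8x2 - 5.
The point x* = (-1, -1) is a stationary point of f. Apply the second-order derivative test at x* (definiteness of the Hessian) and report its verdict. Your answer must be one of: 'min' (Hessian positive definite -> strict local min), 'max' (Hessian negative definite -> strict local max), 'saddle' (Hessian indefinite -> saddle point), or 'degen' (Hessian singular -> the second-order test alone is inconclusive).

Compute the Hessian H = grad^2 f:
  H = [[-8, 0], [0, -8]]
Verify stationarity: grad f(x*) = H x* + g = (0, 0).
Eigenvalues of H: -8, -8.
Both eigenvalues < 0, so H is negative definite -> x* is a strict local max.

max


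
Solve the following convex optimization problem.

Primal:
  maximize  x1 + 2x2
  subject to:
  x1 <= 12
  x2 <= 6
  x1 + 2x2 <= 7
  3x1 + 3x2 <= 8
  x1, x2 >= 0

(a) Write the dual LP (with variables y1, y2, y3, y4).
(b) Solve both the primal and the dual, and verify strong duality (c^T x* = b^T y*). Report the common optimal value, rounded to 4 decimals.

The standard primal-dual pair for 'max c^T x s.t. A x <= b, x >= 0' is:
  Dual:  min b^T y  s.t.  A^T y >= c,  y >= 0.

So the dual LP is:
  minimize  12y1 + 6y2 + 7y3 + 8y4
  subject to:
    y1 + y3 + 3y4 >= 1
    y2 + 2y3 + 3y4 >= 2
    y1, y2, y3, y4 >= 0

Solving the primal: x* = (0, 2.6667).
  primal value c^T x* = 5.3333.
Solving the dual: y* = (0, 0, 0, 0.6667).
  dual value b^T y* = 5.3333.
Strong duality: c^T x* = b^T y*. Confirmed.

5.3333


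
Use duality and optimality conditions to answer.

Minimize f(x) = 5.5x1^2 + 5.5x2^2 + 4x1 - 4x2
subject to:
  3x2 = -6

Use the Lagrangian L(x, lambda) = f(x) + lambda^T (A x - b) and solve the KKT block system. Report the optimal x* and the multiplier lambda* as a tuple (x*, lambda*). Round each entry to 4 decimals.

Form the Lagrangian:
  L(x, lambda) = (1/2) x^T Q x + c^T x + lambda^T (A x - b)
Stationarity (grad_x L = 0): Q x + c + A^T lambda = 0.
Primal feasibility: A x = b.

This gives the KKT block system:
  [ Q   A^T ] [ x     ]   [-c ]
  [ A    0  ] [ lambda ] = [ b ]

Solving the linear system:
  x*      = (-0.3636, -2)
  lambda* = (8.6667)
  f(x*)   = 29.2727

x* = (-0.3636, -2), lambda* = (8.6667)


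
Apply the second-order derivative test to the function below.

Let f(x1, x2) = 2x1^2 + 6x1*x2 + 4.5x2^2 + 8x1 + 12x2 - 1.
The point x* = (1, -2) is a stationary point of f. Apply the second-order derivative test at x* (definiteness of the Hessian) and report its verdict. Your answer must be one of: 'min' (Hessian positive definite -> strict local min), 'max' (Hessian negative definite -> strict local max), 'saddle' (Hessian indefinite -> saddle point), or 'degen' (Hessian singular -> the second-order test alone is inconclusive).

Compute the Hessian H = grad^2 f:
  H = [[4, 6], [6, 9]]
Verify stationarity: grad f(x*) = H x* + g = (0, 0).
Eigenvalues of H: 0, 13.
H has a zero eigenvalue (singular; positive semidefinite but not definite), so H is neither positive definite, negative definite, nor indefinite. The second-order test alone is inconclusive -> degen.
(Indeed, f is constant along the null direction of H through x*, so x* is not a strict local extremum.)

degen


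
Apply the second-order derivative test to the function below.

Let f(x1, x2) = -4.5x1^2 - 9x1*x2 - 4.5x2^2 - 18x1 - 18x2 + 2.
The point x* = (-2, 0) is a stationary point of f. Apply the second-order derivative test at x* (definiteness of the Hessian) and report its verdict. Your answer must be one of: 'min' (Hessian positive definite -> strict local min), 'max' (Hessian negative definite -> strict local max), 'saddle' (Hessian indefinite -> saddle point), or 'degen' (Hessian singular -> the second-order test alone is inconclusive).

Compute the Hessian H = grad^2 f:
  H = [[-9, -9], [-9, -9]]
Verify stationarity: grad f(x*) = H x* + g = (0, 0).
Eigenvalues of H: -18, 0.
H has a zero eigenvalue (singular; negative semidefinite but not definite), so H is neither positive definite, negative definite, nor indefinite. The second-order test alone is inconclusive -> degen.
(Indeed, f is constant along the null direction of H through x*, so x* is not a strict local extremum.)

degen


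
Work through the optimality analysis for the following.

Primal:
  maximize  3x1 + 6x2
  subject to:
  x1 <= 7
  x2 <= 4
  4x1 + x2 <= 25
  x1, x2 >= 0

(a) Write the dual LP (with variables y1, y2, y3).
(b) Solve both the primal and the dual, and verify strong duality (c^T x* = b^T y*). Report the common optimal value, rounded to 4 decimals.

The standard primal-dual pair for 'max c^T x s.t. A x <= b, x >= 0' is:
  Dual:  min b^T y  s.t.  A^T y >= c,  y >= 0.

So the dual LP is:
  minimize  7y1 + 4y2 + 25y3
  subject to:
    y1 + 4y3 >= 3
    y2 + y3 >= 6
    y1, y2, y3 >= 0

Solving the primal: x* = (5.25, 4).
  primal value c^T x* = 39.75.
Solving the dual: y* = (0, 5.25, 0.75).
  dual value b^T y* = 39.75.
Strong duality: c^T x* = b^T y*. Confirmed.

39.75


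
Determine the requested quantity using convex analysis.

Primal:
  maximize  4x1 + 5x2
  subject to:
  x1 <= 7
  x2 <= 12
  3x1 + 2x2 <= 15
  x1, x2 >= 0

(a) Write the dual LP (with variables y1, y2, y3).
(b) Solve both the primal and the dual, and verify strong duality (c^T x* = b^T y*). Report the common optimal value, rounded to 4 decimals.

The standard primal-dual pair for 'max c^T x s.t. A x <= b, x >= 0' is:
  Dual:  min b^T y  s.t.  A^T y >= c,  y >= 0.

So the dual LP is:
  minimize  7y1 + 12y2 + 15y3
  subject to:
    y1 + 3y3 >= 4
    y2 + 2y3 >= 5
    y1, y2, y3 >= 0

Solving the primal: x* = (0, 7.5).
  primal value c^T x* = 37.5.
Solving the dual: y* = (0, 0, 2.5).
  dual value b^T y* = 37.5.
Strong duality: c^T x* = b^T y*. Confirmed.

37.5


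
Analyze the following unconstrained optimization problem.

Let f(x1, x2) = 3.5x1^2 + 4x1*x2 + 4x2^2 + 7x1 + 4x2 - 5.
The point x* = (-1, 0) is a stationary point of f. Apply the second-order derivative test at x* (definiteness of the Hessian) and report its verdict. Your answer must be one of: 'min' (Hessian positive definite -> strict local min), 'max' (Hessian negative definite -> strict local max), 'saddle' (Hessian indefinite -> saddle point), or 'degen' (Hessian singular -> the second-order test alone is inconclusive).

Compute the Hessian H = grad^2 f:
  H = [[7, 4], [4, 8]]
Verify stationarity: grad f(x*) = H x* + g = (0, 0).
Eigenvalues of H: 3.4689, 11.5311.
Both eigenvalues > 0, so H is positive definite -> x* is a strict local min.

min


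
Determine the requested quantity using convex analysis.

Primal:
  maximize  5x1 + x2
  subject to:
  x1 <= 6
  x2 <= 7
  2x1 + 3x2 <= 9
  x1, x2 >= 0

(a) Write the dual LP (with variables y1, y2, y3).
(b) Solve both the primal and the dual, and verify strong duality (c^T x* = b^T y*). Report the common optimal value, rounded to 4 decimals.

The standard primal-dual pair for 'max c^T x s.t. A x <= b, x >= 0' is:
  Dual:  min b^T y  s.t.  A^T y >= c,  y >= 0.

So the dual LP is:
  minimize  6y1 + 7y2 + 9y3
  subject to:
    y1 + 2y3 >= 5
    y2 + 3y3 >= 1
    y1, y2, y3 >= 0

Solving the primal: x* = (4.5, 0).
  primal value c^T x* = 22.5.
Solving the dual: y* = (0, 0, 2.5).
  dual value b^T y* = 22.5.
Strong duality: c^T x* = b^T y*. Confirmed.

22.5


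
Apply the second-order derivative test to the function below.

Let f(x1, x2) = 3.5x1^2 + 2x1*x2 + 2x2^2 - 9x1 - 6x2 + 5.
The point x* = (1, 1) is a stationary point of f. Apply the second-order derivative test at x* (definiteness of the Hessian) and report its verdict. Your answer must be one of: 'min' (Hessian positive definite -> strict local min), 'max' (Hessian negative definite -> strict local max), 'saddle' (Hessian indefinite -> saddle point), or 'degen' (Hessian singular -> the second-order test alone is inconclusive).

Compute the Hessian H = grad^2 f:
  H = [[7, 2], [2, 4]]
Verify stationarity: grad f(x*) = H x* + g = (0, 0).
Eigenvalues of H: 3, 8.
Both eigenvalues > 0, so H is positive definite -> x* is a strict local min.

min


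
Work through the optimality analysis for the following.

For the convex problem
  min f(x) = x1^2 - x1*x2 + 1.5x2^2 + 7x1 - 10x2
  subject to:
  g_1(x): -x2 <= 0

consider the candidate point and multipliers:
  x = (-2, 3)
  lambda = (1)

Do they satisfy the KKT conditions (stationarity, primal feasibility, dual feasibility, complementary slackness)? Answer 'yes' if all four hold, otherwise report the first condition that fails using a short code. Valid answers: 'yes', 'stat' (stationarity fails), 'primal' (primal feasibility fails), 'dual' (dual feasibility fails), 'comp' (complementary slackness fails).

Gradient of f: grad f(x) = Q x + c = (0, 1)
Constraint values g_i(x) = a_i^T x - b_i:
  g_1((-2, 3)) = -3
Stationarity residual: grad f(x) + sum_i lambda_i a_i = (0, 0)
  -> stationarity OK
Primal feasibility (all g_i <= 0): OK
Dual feasibility (all lambda_i >= 0): OK
Complementary slackness (lambda_i * g_i(x) = 0 for all i): FAILS

Verdict: the first failing condition is complementary_slackness -> comp.

comp


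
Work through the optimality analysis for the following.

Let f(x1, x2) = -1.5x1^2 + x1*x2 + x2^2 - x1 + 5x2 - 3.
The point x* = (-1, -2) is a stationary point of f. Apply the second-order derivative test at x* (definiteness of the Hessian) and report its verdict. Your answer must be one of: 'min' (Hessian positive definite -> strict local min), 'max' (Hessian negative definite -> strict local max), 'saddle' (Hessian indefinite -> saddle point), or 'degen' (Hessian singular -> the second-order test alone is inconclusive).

Compute the Hessian H = grad^2 f:
  H = [[-3, 1], [1, 2]]
Verify stationarity: grad f(x*) = H x* + g = (0, 0).
Eigenvalues of H: -3.1926, 2.1926.
Eigenvalues have mixed signs, so H is indefinite -> x* is a saddle point.

saddle


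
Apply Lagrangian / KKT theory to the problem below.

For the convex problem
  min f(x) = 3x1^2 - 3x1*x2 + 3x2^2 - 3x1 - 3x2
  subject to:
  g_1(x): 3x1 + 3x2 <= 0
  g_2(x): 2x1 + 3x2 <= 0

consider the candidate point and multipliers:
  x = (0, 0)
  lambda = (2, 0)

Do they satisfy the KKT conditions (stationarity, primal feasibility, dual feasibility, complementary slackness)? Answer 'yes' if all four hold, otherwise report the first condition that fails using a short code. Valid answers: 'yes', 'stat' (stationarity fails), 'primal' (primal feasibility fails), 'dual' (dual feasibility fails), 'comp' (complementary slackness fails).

Gradient of f: grad f(x) = Q x + c = (-3, -3)
Constraint values g_i(x) = a_i^T x - b_i:
  g_1((0, 0)) = 0
  g_2((0, 0)) = 0
Stationarity residual: grad f(x) + sum_i lambda_i a_i = (3, 3)
  -> stationarity FAILS
Primal feasibility (all g_i <= 0): OK
Dual feasibility (all lambda_i >= 0): OK
Complementary slackness (lambda_i * g_i(x) = 0 for all i): OK

Verdict: the first failing condition is stationarity -> stat.

stat


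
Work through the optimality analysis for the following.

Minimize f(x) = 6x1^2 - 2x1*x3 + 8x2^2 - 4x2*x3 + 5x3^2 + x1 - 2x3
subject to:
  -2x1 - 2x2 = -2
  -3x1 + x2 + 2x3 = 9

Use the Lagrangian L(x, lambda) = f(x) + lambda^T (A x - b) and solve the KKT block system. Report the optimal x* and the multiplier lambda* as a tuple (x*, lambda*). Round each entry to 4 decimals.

Form the Lagrangian:
  L(x, lambda) = (1/2) x^T Q x + c^T x + lambda^T (A x - b)
Stationarity (grad_x L = 0): Q x + c + A^T lambda = 0.
Primal feasibility: A x = b.

This gives the KKT block system:
  [ Q   A^T ] [ x     ]   [-c ]
  [ A    0  ] [ lambda ] = [ b ]

Solving the linear system:
  x*      = (-0.8026, 1.8026, 2.3947)
  lambda* = (5.5461, -8.1711)
  f(x*)   = 39.5197

x* = (-0.8026, 1.8026, 2.3947), lambda* = (5.5461, -8.1711)


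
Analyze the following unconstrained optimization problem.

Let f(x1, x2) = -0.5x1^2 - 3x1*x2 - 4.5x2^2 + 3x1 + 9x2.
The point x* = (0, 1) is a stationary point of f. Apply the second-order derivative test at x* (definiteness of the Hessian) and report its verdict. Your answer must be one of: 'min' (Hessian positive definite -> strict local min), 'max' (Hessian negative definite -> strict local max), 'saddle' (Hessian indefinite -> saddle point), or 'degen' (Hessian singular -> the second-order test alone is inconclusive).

Compute the Hessian H = grad^2 f:
  H = [[-1, -3], [-3, -9]]
Verify stationarity: grad f(x*) = H x* + g = (0, 0).
Eigenvalues of H: -10, 0.
H has a zero eigenvalue (singular; negative semidefinite but not definite), so H is neither positive definite, negative definite, nor indefinite. The second-order test alone is inconclusive -> degen.
(Indeed, f is constant along the null direction of H through x*, so x* is not a strict local extremum.)

degen


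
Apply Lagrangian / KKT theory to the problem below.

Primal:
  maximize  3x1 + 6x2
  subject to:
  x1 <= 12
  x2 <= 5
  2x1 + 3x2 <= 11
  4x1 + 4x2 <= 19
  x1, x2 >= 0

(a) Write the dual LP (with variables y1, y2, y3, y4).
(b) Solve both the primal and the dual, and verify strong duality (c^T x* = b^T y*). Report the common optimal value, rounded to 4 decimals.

The standard primal-dual pair for 'max c^T x s.t. A x <= b, x >= 0' is:
  Dual:  min b^T y  s.t.  A^T y >= c,  y >= 0.

So the dual LP is:
  minimize  12y1 + 5y2 + 11y3 + 19y4
  subject to:
    y1 + 2y3 + 4y4 >= 3
    y2 + 3y3 + 4y4 >= 6
    y1, y2, y3, y4 >= 0

Solving the primal: x* = (0, 3.6667).
  primal value c^T x* = 22.
Solving the dual: y* = (0, 0, 2, 0).
  dual value b^T y* = 22.
Strong duality: c^T x* = b^T y*. Confirmed.

22


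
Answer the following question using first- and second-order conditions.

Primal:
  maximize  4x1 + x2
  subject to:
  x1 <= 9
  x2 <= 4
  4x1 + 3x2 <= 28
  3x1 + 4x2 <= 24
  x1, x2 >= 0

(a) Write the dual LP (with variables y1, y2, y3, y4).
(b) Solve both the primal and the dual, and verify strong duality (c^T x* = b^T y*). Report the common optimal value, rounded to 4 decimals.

The standard primal-dual pair for 'max c^T x s.t. A x <= b, x >= 0' is:
  Dual:  min b^T y  s.t.  A^T y >= c,  y >= 0.

So the dual LP is:
  minimize  9y1 + 4y2 + 28y3 + 24y4
  subject to:
    y1 + 4y3 + 3y4 >= 4
    y2 + 3y3 + 4y4 >= 1
    y1, y2, y3, y4 >= 0

Solving the primal: x* = (7, 0).
  primal value c^T x* = 28.
Solving the dual: y* = (0, 0, 1, 0).
  dual value b^T y* = 28.
Strong duality: c^T x* = b^T y*. Confirmed.

28


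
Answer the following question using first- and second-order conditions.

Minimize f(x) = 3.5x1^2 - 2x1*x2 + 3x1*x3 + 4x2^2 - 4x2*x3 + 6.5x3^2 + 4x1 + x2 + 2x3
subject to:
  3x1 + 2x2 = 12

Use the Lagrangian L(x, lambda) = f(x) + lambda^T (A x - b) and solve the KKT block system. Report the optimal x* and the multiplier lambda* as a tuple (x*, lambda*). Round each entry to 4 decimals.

Form the Lagrangian:
  L(x, lambda) = (1/2) x^T Q x + c^T x + lambda^T (A x - b)
Stationarity (grad_x L = 0): Q x + c + A^T lambda = 0.
Primal feasibility: A x = b.

This gives the KKT block system:
  [ Q   A^T ] [ x     ]   [-c ]
  [ A    0  ] [ lambda ] = [ b ]

Solving the linear system:
  x*      = (2.6755, 1.9868, -0.1599)
  lambda* = (-6.0916)
  f(x*)   = 42.7341

x* = (2.6755, 1.9868, -0.1599), lambda* = (-6.0916)


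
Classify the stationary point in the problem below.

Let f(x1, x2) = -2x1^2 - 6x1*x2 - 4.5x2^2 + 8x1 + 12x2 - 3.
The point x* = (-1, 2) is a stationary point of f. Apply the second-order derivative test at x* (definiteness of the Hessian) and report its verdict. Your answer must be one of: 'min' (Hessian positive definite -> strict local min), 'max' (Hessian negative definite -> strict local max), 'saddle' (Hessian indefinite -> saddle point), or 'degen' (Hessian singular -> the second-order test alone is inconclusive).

Compute the Hessian H = grad^2 f:
  H = [[-4, -6], [-6, -9]]
Verify stationarity: grad f(x*) = H x* + g = (0, 0).
Eigenvalues of H: -13, 0.
H has a zero eigenvalue (singular; negative semidefinite but not definite), so H is neither positive definite, negative definite, nor indefinite. The second-order test alone is inconclusive -> degen.
(Indeed, f is constant along the null direction of H through x*, so x* is not a strict local extremum.)

degen


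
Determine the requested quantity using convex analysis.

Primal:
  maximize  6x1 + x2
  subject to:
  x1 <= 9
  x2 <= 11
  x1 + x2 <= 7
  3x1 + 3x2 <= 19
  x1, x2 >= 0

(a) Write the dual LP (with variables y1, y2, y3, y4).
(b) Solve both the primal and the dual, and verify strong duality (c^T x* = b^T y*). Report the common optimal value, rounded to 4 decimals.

The standard primal-dual pair for 'max c^T x s.t. A x <= b, x >= 0' is:
  Dual:  min b^T y  s.t.  A^T y >= c,  y >= 0.

So the dual LP is:
  minimize  9y1 + 11y2 + 7y3 + 19y4
  subject to:
    y1 + y3 + 3y4 >= 6
    y2 + y3 + 3y4 >= 1
    y1, y2, y3, y4 >= 0

Solving the primal: x* = (6.3333, 0).
  primal value c^T x* = 38.
Solving the dual: y* = (0, 0, 0, 2).
  dual value b^T y* = 38.
Strong duality: c^T x* = b^T y*. Confirmed.

38


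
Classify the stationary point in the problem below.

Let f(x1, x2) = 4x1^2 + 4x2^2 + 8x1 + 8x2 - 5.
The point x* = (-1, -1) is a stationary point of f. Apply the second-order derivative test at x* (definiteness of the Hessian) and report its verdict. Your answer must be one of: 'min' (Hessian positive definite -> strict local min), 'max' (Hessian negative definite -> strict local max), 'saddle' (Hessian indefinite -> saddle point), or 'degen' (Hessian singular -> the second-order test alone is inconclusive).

Compute the Hessian H = grad^2 f:
  H = [[8, 0], [0, 8]]
Verify stationarity: grad f(x*) = H x* + g = (0, 0).
Eigenvalues of H: 8, 8.
Both eigenvalues > 0, so H is positive definite -> x* is a strict local min.

min


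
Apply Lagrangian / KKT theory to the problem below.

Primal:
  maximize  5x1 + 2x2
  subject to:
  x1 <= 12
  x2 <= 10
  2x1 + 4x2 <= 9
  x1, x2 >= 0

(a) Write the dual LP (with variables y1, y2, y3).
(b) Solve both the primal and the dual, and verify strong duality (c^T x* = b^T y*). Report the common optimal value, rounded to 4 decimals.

The standard primal-dual pair for 'max c^T x s.t. A x <= b, x >= 0' is:
  Dual:  min b^T y  s.t.  A^T y >= c,  y >= 0.

So the dual LP is:
  minimize  12y1 + 10y2 + 9y3
  subject to:
    y1 + 2y3 >= 5
    y2 + 4y3 >= 2
    y1, y2, y3 >= 0

Solving the primal: x* = (4.5, 0).
  primal value c^T x* = 22.5.
Solving the dual: y* = (0, 0, 2.5).
  dual value b^T y* = 22.5.
Strong duality: c^T x* = b^T y*. Confirmed.

22.5


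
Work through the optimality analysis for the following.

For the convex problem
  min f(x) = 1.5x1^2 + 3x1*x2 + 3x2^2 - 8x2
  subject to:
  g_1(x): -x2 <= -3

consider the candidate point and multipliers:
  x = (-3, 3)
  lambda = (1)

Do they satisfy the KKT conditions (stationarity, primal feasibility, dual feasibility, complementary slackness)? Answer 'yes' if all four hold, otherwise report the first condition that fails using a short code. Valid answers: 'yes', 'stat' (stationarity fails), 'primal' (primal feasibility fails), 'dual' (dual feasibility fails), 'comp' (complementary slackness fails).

Gradient of f: grad f(x) = Q x + c = (0, 1)
Constraint values g_i(x) = a_i^T x - b_i:
  g_1((-3, 3)) = 0
Stationarity residual: grad f(x) + sum_i lambda_i a_i = (0, 0)
  -> stationarity OK
Primal feasibility (all g_i <= 0): OK
Dual feasibility (all lambda_i >= 0): OK
Complementary slackness (lambda_i * g_i(x) = 0 for all i): OK

Verdict: yes, KKT holds.

yes


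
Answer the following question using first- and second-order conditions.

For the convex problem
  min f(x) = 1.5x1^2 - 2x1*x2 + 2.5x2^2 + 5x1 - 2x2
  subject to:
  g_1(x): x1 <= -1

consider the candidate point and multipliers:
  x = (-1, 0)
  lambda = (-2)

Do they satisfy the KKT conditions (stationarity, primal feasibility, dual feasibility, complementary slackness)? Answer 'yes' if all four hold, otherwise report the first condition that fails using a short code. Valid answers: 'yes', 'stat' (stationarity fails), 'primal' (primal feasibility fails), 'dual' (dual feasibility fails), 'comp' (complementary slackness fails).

Gradient of f: grad f(x) = Q x + c = (2, 0)
Constraint values g_i(x) = a_i^T x - b_i:
  g_1((-1, 0)) = 0
Stationarity residual: grad f(x) + sum_i lambda_i a_i = (0, 0)
  -> stationarity OK
Primal feasibility (all g_i <= 0): OK
Dual feasibility (all lambda_i >= 0): FAILS
Complementary slackness (lambda_i * g_i(x) = 0 for all i): OK

Verdict: the first failing condition is dual_feasibility -> dual.

dual


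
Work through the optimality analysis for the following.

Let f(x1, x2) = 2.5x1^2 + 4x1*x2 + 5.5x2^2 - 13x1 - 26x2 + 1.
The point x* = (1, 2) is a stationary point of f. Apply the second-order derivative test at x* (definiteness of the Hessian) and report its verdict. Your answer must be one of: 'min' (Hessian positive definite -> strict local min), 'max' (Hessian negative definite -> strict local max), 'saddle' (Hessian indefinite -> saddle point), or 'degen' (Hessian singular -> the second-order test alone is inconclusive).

Compute the Hessian H = grad^2 f:
  H = [[5, 4], [4, 11]]
Verify stationarity: grad f(x*) = H x* + g = (0, 0).
Eigenvalues of H: 3, 13.
Both eigenvalues > 0, so H is positive definite -> x* is a strict local min.

min


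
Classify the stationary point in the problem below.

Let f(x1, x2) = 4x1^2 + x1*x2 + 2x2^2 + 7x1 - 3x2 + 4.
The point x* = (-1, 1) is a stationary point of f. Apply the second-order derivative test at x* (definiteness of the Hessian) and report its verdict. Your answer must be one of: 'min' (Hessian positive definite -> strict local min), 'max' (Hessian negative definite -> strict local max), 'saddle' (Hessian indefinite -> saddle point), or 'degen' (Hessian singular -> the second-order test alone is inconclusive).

Compute the Hessian H = grad^2 f:
  H = [[8, 1], [1, 4]]
Verify stationarity: grad f(x*) = H x* + g = (0, 0).
Eigenvalues of H: 3.7639, 8.2361.
Both eigenvalues > 0, so H is positive definite -> x* is a strict local min.

min


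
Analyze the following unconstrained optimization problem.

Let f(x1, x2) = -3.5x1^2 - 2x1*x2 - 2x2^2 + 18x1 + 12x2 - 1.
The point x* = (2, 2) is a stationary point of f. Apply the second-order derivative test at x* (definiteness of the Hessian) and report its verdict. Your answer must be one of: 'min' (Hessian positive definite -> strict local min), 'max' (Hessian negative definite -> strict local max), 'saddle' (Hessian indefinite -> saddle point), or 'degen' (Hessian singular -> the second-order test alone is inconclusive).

Compute the Hessian H = grad^2 f:
  H = [[-7, -2], [-2, -4]]
Verify stationarity: grad f(x*) = H x* + g = (0, 0).
Eigenvalues of H: -8, -3.
Both eigenvalues < 0, so H is negative definite -> x* is a strict local max.

max


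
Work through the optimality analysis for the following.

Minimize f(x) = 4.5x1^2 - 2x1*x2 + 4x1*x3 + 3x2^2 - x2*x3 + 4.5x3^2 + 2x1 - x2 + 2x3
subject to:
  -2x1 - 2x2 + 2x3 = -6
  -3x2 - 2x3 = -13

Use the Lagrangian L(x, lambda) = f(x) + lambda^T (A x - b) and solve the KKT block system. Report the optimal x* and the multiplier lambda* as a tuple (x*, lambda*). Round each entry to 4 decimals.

Form the Lagrangian:
  L(x, lambda) = (1/2) x^T Q x + c^T x + lambda^T (A x - b)
Stationarity (grad_x L = 0): Q x + c + A^T lambda = 0.
Primal feasibility: A x = b.

This gives the KKT block system:
  [ Q   A^T ] [ x     ]   [-c ]
  [ A    0  ] [ lambda ] = [ b ]

Solving the linear system:
  x*      = (0.3765, 3.6494, 1.0259)
  lambda* = (1.0966, 5.6414)
  f(x*)   = 39.5369

x* = (0.3765, 3.6494, 1.0259), lambda* = (1.0966, 5.6414)


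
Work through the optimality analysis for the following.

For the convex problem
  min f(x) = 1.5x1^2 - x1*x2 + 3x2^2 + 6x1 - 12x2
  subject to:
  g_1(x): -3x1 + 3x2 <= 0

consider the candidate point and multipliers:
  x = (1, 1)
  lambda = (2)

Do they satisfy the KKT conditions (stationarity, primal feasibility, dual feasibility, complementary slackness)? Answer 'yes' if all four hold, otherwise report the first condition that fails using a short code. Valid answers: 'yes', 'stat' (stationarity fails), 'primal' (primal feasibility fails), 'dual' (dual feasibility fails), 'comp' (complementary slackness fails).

Gradient of f: grad f(x) = Q x + c = (8, -7)
Constraint values g_i(x) = a_i^T x - b_i:
  g_1((1, 1)) = 0
Stationarity residual: grad f(x) + sum_i lambda_i a_i = (2, -1)
  -> stationarity FAILS
Primal feasibility (all g_i <= 0): OK
Dual feasibility (all lambda_i >= 0): OK
Complementary slackness (lambda_i * g_i(x) = 0 for all i): OK

Verdict: the first failing condition is stationarity -> stat.

stat


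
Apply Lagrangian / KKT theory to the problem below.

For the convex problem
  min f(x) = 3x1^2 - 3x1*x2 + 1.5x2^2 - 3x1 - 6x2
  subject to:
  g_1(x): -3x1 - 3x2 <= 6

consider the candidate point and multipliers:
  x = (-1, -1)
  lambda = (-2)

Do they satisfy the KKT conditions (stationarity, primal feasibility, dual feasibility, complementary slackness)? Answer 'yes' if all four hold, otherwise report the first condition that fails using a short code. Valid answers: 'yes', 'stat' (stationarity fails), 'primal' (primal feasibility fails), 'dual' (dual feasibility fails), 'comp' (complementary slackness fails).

Gradient of f: grad f(x) = Q x + c = (-6, -6)
Constraint values g_i(x) = a_i^T x - b_i:
  g_1((-1, -1)) = 0
Stationarity residual: grad f(x) + sum_i lambda_i a_i = (0, 0)
  -> stationarity OK
Primal feasibility (all g_i <= 0): OK
Dual feasibility (all lambda_i >= 0): FAILS
Complementary slackness (lambda_i * g_i(x) = 0 for all i): OK

Verdict: the first failing condition is dual_feasibility -> dual.

dual


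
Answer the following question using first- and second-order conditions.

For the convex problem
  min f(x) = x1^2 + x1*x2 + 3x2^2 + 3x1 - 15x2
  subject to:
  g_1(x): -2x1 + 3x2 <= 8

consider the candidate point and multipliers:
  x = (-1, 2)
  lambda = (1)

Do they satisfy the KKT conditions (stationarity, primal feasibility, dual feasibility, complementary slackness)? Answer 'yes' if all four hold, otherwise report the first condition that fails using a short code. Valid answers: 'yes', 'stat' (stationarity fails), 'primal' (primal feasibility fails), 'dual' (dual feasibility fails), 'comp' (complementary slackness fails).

Gradient of f: grad f(x) = Q x + c = (3, -4)
Constraint values g_i(x) = a_i^T x - b_i:
  g_1((-1, 2)) = 0
Stationarity residual: grad f(x) + sum_i lambda_i a_i = (1, -1)
  -> stationarity FAILS
Primal feasibility (all g_i <= 0): OK
Dual feasibility (all lambda_i >= 0): OK
Complementary slackness (lambda_i * g_i(x) = 0 for all i): OK

Verdict: the first failing condition is stationarity -> stat.

stat


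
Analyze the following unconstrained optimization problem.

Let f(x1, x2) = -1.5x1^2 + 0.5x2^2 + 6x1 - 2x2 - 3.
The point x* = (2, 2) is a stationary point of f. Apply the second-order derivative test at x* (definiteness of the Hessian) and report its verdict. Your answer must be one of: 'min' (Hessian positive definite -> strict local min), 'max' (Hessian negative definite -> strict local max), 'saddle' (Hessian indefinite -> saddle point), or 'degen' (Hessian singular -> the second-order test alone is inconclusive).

Compute the Hessian H = grad^2 f:
  H = [[-3, 0], [0, 1]]
Verify stationarity: grad f(x*) = H x* + g = (0, 0).
Eigenvalues of H: -3, 1.
Eigenvalues have mixed signs, so H is indefinite -> x* is a saddle point.

saddle


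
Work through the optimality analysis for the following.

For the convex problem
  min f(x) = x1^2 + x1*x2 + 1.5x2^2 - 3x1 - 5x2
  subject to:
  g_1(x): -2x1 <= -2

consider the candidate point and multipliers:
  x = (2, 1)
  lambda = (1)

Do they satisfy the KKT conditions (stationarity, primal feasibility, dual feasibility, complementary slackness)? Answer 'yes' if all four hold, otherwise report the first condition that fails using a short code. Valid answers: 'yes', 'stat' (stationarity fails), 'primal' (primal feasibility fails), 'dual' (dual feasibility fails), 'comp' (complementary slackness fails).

Gradient of f: grad f(x) = Q x + c = (2, 0)
Constraint values g_i(x) = a_i^T x - b_i:
  g_1((2, 1)) = -2
Stationarity residual: grad f(x) + sum_i lambda_i a_i = (0, 0)
  -> stationarity OK
Primal feasibility (all g_i <= 0): OK
Dual feasibility (all lambda_i >= 0): OK
Complementary slackness (lambda_i * g_i(x) = 0 for all i): FAILS

Verdict: the first failing condition is complementary_slackness -> comp.

comp


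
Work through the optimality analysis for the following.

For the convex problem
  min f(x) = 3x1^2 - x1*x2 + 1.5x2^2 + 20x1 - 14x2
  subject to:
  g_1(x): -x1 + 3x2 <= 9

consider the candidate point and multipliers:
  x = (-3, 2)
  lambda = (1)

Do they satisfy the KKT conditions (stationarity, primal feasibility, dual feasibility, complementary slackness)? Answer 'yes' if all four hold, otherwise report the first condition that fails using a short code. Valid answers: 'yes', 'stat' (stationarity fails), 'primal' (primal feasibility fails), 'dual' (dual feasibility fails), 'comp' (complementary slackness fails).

Gradient of f: grad f(x) = Q x + c = (0, -5)
Constraint values g_i(x) = a_i^T x - b_i:
  g_1((-3, 2)) = 0
Stationarity residual: grad f(x) + sum_i lambda_i a_i = (-1, -2)
  -> stationarity FAILS
Primal feasibility (all g_i <= 0): OK
Dual feasibility (all lambda_i >= 0): OK
Complementary slackness (lambda_i * g_i(x) = 0 for all i): OK

Verdict: the first failing condition is stationarity -> stat.

stat


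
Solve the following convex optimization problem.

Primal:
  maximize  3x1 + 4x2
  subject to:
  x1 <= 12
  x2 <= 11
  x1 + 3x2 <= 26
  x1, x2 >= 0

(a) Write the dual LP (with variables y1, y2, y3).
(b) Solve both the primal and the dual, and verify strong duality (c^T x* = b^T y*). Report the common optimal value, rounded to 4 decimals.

The standard primal-dual pair for 'max c^T x s.t. A x <= b, x >= 0' is:
  Dual:  min b^T y  s.t.  A^T y >= c,  y >= 0.

So the dual LP is:
  minimize  12y1 + 11y2 + 26y3
  subject to:
    y1 + y3 >= 3
    y2 + 3y3 >= 4
    y1, y2, y3 >= 0

Solving the primal: x* = (12, 4.6667).
  primal value c^T x* = 54.6667.
Solving the dual: y* = (1.6667, 0, 1.3333).
  dual value b^T y* = 54.6667.
Strong duality: c^T x* = b^T y*. Confirmed.

54.6667


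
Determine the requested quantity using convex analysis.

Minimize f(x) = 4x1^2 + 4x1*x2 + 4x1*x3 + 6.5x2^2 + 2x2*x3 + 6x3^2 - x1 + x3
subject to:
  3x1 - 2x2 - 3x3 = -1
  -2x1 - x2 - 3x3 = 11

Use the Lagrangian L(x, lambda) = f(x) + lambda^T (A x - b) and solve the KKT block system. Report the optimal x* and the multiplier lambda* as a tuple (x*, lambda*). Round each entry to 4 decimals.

Form the Lagrangian:
  L(x, lambda) = (1/2) x^T Q x + c^T x + lambda^T (A x - b)
Stationarity (grad_x L = 0): Q x + c + A^T lambda = 0.
Primal feasibility: A x = b.

This gives the KKT block system:
  [ Q   A^T ] [ x     ]   [-c ]
  [ A    0  ] [ lambda ] = [ b ]

Solving the linear system:
  x*      = (-2.3485, 0.2574, -2.1868)
  lambda* = (0.9517, -12.3253)
  f(x*)   = 68.3458

x* = (-2.3485, 0.2574, -2.1868), lambda* = (0.9517, -12.3253)


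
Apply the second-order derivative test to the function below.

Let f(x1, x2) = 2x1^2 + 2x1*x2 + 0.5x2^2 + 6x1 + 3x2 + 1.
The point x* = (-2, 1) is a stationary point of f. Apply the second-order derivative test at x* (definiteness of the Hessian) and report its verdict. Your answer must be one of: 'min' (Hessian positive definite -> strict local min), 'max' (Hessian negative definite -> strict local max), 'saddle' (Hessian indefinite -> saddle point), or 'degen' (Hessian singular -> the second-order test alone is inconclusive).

Compute the Hessian H = grad^2 f:
  H = [[4, 2], [2, 1]]
Verify stationarity: grad f(x*) = H x* + g = (0, 0).
Eigenvalues of H: 0, 5.
H has a zero eigenvalue (singular; positive semidefinite but not definite), so H is neither positive definite, negative definite, nor indefinite. The second-order test alone is inconclusive -> degen.
(Indeed, f is constant along the null direction of H through x*, so x* is not a strict local extremum.)

degen


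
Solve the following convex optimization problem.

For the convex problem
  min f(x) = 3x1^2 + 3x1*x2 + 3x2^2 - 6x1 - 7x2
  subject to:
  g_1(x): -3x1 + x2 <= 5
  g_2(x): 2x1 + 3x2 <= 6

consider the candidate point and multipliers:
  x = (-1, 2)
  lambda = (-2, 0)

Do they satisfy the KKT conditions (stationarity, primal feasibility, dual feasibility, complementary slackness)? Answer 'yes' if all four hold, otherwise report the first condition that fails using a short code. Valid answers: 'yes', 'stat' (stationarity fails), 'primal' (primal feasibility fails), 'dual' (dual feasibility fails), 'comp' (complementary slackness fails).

Gradient of f: grad f(x) = Q x + c = (-6, 2)
Constraint values g_i(x) = a_i^T x - b_i:
  g_1((-1, 2)) = 0
  g_2((-1, 2)) = -2
Stationarity residual: grad f(x) + sum_i lambda_i a_i = (0, 0)
  -> stationarity OK
Primal feasibility (all g_i <= 0): OK
Dual feasibility (all lambda_i >= 0): FAILS
Complementary slackness (lambda_i * g_i(x) = 0 for all i): OK

Verdict: the first failing condition is dual_feasibility -> dual.

dual


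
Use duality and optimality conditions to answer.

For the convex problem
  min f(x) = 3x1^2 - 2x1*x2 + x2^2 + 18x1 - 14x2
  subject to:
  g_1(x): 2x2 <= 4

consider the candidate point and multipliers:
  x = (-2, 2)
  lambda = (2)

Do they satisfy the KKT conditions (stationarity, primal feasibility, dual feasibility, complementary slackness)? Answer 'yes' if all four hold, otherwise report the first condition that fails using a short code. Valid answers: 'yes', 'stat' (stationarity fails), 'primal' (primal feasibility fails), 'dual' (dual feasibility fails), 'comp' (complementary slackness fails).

Gradient of f: grad f(x) = Q x + c = (2, -6)
Constraint values g_i(x) = a_i^T x - b_i:
  g_1((-2, 2)) = 0
Stationarity residual: grad f(x) + sum_i lambda_i a_i = (2, -2)
  -> stationarity FAILS
Primal feasibility (all g_i <= 0): OK
Dual feasibility (all lambda_i >= 0): OK
Complementary slackness (lambda_i * g_i(x) = 0 for all i): OK

Verdict: the first failing condition is stationarity -> stat.

stat
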